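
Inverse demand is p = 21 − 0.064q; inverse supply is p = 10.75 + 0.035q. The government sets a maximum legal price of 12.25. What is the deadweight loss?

182.25

Competitive equilibrium: 21 − 0.064q = 10.75 + 0.035q → q* = 103.5354, p* = 14.3737.
At the ceiling p = 12.25, quantity supplied = (12.25 − 10.75)/0.035 = 42.8571.
Willingness to pay at q' = 42.8571: 21 − 0.064·42.8571 = 18.2571.
Δq = 103.5354 − 42.8571 = 60.6783; wedge = 18.2571 − 12.25 = 6.0071.
The triangle = ½ × 60.6783 × 6.0071 = 182.25.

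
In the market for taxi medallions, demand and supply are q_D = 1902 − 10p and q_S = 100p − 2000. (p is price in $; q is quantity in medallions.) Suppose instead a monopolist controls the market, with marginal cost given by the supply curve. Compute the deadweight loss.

$29857.80

In inverse form: demand p = 190.2 − 0.1q, supply p = 20 + 0.01q.
Competitive equilibrium: 190.2 − 0.1q = 20 + 0.01q → q* = 1547.27273, p* = 35.47273.
Marginal revenue: MR = 190.2 − 0.2q. Set MR = MC: 190.2 − 0.2q = 20 + 0.01q → q_m = 810.47619.
Price p_m = 190.2 − 0.1·810.47619 = 109.15238; MC(q_m) = 20 + 0.01·810.47619 = 28.10476.
Competitive q* = 1547.27273, so Δq = 736.79654; wedge = 109.15238 − 28.10476 = 81.04762.
Deadweight loss = ½ × 736.79654 × 81.04762 = $29857.80.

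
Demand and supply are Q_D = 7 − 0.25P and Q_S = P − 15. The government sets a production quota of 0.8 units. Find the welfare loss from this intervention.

In inverse form: demand P = 28 − 4Q, supply P = 15 + Q.
Competitive equilibrium: 28 − 4Q = 15 + Q → Q* = 2.6, P* = 17.6.
At Q = 0.8: demand price = 28 − 4·0.8 = 24.8; supply price = 15 + 1·0.8 = 15.8.
ΔQ = 2.6 − 0.8 = 1.8; wedge = 24.8 − 15.8 = 9.
Deadweight loss = ½ × 1.8 × 9 = 8.10.

8.10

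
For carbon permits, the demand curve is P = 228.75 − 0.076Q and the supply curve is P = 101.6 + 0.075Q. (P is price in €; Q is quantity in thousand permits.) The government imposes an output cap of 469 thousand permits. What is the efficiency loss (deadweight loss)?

Competitive equilibrium: 228.75 − 0.076Q = 101.6 + 0.075Q → Q* = 842.053, P* = 164.754.
At Q = 469: demand price = 228.75 − 0.076·469 = 193.106; supply price = 101.6 + 0.075·469 = 136.775.
ΔQ = 842.053 − 469 = 373.053; wedge = 193.106 − 136.775 = 56.331.
DWL = ½ × 373.053 × 56.331 = €10507.22 thousand.

€10507.22 thousand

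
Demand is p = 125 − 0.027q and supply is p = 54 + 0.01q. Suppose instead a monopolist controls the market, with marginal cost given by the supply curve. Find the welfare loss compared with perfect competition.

12124.19

Competitive equilibrium: 125 − 0.027q = 54 + 0.01q → q* = 1918.91892, p* = 73.18919.
Marginal revenue: MR = 125 − 0.054q. Set MR = MC: 125 − 0.054q = 54 + 0.01q → q_m = 1109.375.
Price p_m = 125 − 0.027·1109.375 = 95.04688; MC(q_m) = 54 + 0.01·1109.375 = 65.09375.
Competitive q* = 1918.91892, so Δq = 809.54392; wedge = 95.04688 − 65.09375 = 29.95313.
The triangle = ½ × 809.54392 × 29.95313 = 12124.19.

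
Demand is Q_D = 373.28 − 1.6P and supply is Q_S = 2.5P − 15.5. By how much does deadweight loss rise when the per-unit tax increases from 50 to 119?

5688.29

In inverse form: demand P = 233.3 − 0.625Q, supply P = 6.2 + 0.4Q.
Competitive equilibrium: 233.3 − 0.625Q = 6.2 + 0.4Q → Q* = 221.561, P* = 94.8244.
For a per-unit tax t: ΔQ = t/1.025, so DWL = ½·t·(t/1.025) = t²/2.05.
At t = 50: DWL = 1219.512. At t = 119: DWL = 6907.805.
Increase = 6907.805 − 1219.512 = 5688.29.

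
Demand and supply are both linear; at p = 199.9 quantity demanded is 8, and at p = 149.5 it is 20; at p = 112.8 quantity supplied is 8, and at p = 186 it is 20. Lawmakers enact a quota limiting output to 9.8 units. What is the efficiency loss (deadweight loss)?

Demand slope = (149.5 − 199.9)/(20 − 8) = −4.2, so p = 233.5 − 4.2q.
Supply slope = (186 − 112.8)/(20 − 8) = 6.1, so p = 64 + 6.1q.
Competitive equilibrium: 233.5 − 4.2q = 64 + 6.1q → q* = 16.4563, p* = 164.3835.
At q = 9.8: demand price = 233.5 − 4.2·9.8 = 192.34; supply price = 64 + 6.1·9.8 = 123.78.
Δq = 16.4563 − 9.8 = 6.6563; wedge = 192.34 − 123.78 = 68.56.
Welfare loss = ½ × 6.6563 × 68.56 = 228.18.

228.18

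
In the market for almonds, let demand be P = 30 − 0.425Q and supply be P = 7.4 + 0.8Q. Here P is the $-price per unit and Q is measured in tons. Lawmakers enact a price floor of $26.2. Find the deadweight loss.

Competitive equilibrium: 30 − 0.425Q = 7.4 + 0.8Q → Q* = 18.449, P* = 22.1592.
At the floor P = 26.2, quantity demanded = (30 − 26.2)/0.425 = 8.9412.
Sellers' marginal cost at Q' = 8.9412: 7.4 + 0.8·8.9412 = 14.553.
ΔQ = 18.449 − 8.9412 = 9.5078; wedge = 26.2 − 14.553 = 11.647.
DWL = ½ × 9.5078 × 11.647 = $55.37.

$55.37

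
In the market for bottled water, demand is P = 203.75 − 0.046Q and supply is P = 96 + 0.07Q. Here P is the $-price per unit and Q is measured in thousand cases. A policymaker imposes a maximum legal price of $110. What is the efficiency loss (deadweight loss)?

$30813.37 thousand

Competitive equilibrium: 203.75 − 0.046Q = 96 + 0.07Q → Q* = 928.8793, P* = 161.0216.
At the ceiling P = 110, quantity supplied = (110 − 96)/0.07 = 200.
Willingness to pay at Q' = 200: 203.75 − 0.046·200 = 194.55.
ΔQ = 928.8793 − 200 = 728.8793; wedge = 194.55 − 110 = 84.55.
DWL = ½ × 728.8793 × 84.55 = $30813.37 thousand.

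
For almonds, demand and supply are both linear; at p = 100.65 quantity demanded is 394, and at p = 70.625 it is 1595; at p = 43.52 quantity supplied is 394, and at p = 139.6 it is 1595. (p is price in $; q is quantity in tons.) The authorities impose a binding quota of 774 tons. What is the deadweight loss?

$1413.68

Demand slope = (70.625 − 100.65)/(1595 − 394) = −0.025, so p = 110.5 − 0.025q.
Supply slope = (139.6 − 43.52)/(1595 − 394) = 0.08, so p = 12 + 0.08q.
Competitive equilibrium: 110.5 − 0.025q = 12 + 0.08q → q* = 938.0952, p* = 87.0476.
At q = 774: demand price = 110.5 − 0.025·774 = 91.15; supply price = 12 + 0.08·774 = 73.92.
Δq = 938.0952 − 774 = 164.0952; wedge = 91.15 − 73.92 = 17.23.
DWL = ½ × 164.0952 × 17.23 = $1413.68.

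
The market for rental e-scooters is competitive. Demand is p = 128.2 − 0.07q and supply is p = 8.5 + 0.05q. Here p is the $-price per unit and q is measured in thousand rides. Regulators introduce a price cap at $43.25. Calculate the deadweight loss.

Competitive equilibrium: 128.2 − 0.07q = 8.5 + 0.05q → q* = 997.5, p* = 58.375.
At the ceiling p = 43.25, quantity supplied = (43.25 − 8.5)/0.05 = 695.
Willingness to pay at q' = 695: 128.2 − 0.07·695 = 79.55.
Δq = 997.5 − 695 = 302.5; wedge = 79.55 − 43.25 = 36.3.
DWL = ½ × 302.5 × 36.3 = $5490.375 thousand.

$5490.375 thousand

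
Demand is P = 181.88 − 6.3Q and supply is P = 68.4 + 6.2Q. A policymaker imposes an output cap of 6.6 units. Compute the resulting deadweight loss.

Competitive equilibrium: 181.88 − 6.3Q = 68.4 + 6.2Q → Q* = 9.0784, P* = 124.6861.
At Q = 6.6: demand price = 181.88 − 6.3·6.6 = 140.3; supply price = 68.4 + 6.2·6.6 = 109.32.
ΔQ = 9.0784 − 6.6 = 2.4784; wedge = 140.3 − 109.32 = 30.98.
The triangle = ½ × 2.4784 × 30.98 = 38.39.

38.39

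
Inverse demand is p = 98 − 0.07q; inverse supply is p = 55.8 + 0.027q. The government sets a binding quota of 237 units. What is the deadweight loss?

Competitive equilibrium: 98 − 0.07q = 55.8 + 0.027q → q* = 435.0515, p* = 67.5464.
At q = 237: demand price = 98 − 0.07·237 = 81.41; supply price = 55.8 + 0.027·237 = 62.199.
Δq = 435.0515 − 237 = 198.0515; wedge = 81.41 − 62.199 = 19.211.
DWL = ½ × 198.0515 × 19.211 = 1902.38.

1902.38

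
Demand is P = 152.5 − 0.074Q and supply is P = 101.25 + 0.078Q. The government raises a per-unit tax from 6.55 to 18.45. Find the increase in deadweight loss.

Competitive equilibrium: 152.5 − 0.074Q = 101.25 + 0.078Q → Q* = 337.1711, P* = 127.5493.
For a per-unit tax t: ΔQ = t/0.152, so DWL = ½·t·(t/0.152) = t²/0.304.
At t = 6.55: DWL = 141.127. At t = 18.45: DWL = 1119.745.
Increase = 1119.745 − 141.127 = 978.62.

978.62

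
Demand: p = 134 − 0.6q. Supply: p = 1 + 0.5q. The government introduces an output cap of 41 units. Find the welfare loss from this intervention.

3512

Competitive equilibrium: 134 − 0.6q = 1 + 0.5q → q* = 120.9091, p* = 61.4545.
At q = 41: demand price = 134 − 0.6·41 = 109.4; supply price = 1 + 0.5·41 = 21.5.
Δq = 120.9091 − 41 = 79.9091; wedge = 109.4 − 21.5 = 87.9.
Deadweight loss = ½ × 79.9091 × 87.9 = 3512.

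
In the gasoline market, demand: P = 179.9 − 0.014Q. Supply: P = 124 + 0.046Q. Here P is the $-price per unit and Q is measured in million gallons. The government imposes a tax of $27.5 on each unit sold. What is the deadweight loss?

$6302.08 million

Competitive equilibrium: 179.9 − 0.014Q = 124 + 0.046Q → Q* = 931.6667, P* = 166.8567.
With the tax, the buyer price exceeds the seller price by 27.5: (179.9 − 0.014Q) − (124 + 0.046Q) = 27.5 → Q' = 473.3333.
ΔQ = 931.6667 − 473.3333 = 458.3334; the wedge equals the tax, 27.5.
Deadweight loss = ½ × 458.3334 × 27.5 = $6302.08 million.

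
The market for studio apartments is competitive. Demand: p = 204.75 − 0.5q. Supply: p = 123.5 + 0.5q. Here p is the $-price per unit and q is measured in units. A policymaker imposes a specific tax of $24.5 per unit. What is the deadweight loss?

Competitive equilibrium: 204.75 − 0.5q = 123.5 + 0.5q → q* = 81.25, p* = 164.125.
With the tax, the buyer price exceeds the seller price by 24.5: (204.75 − 0.5q) − (123.5 + 0.5q) = 24.5 → q' = 56.75.
Δq = 81.25 − 56.75 = 24.5; the wedge equals the tax, 24.5.
Deadweight loss = ½ × 24.5 × 24.5 = $300.125.

$300.125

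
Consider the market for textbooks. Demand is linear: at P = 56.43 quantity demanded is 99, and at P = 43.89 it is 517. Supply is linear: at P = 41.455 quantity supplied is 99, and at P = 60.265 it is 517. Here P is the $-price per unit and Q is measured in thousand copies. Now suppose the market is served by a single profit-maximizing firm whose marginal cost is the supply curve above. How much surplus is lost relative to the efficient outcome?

$273.07 thousand

Demand slope = (43.89 − 56.43)/(517 − 99) = −0.03, so P = 59.4 − 0.03Q.
Supply slope = (60.265 − 41.455)/(517 − 99) = 0.045, so P = 37 + 0.045Q.
Competitive equilibrium: 59.4 − 0.03Q = 37 + 0.045Q → Q* = 298.6667, P* = 50.44.
Marginal revenue: MR = 59.4 − 0.06Q. Set MR = MC: 59.4 − 0.06Q = 37 + 0.045Q → Q_m = 213.3333.
Price P_m = 59.4 − 0.03·213.3333 = 53; MC(Q_m) = 37 + 0.045·213.3333 = 46.6.
Competitive Q* = 298.6667, so ΔQ = 85.3334; wedge = 53 − 46.6 = 6.4.
Welfare loss = ½ × 85.3334 × 6.4 = $273.07 thousand.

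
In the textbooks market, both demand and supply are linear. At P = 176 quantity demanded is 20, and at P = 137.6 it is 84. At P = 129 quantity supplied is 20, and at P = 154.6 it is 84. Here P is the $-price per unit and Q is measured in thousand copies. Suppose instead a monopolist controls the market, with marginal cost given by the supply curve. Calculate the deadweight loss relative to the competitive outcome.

$315.63 thousand

Demand slope = (137.6 − 176)/(84 − 20) = −0.6, so P = 188 − 0.6Q.
Supply slope = (154.6 − 129)/(84 − 20) = 0.4, so P = 121 + 0.4Q.
Competitive equilibrium: 188 − 0.6Q = 121 + 0.4Q → Q* = 67, P* = 147.8.
Marginal revenue: MR = 188 − 1.2Q. Set MR = MC: 188 − 1.2Q = 121 + 0.4Q → Q_m = 41.875.
Price P_m = 188 − 0.6·41.875 = 162.875; MC(Q_m) = 121 + 0.4·41.875 = 137.75.
Competitive Q* = 67, so ΔQ = 25.125; wedge = 162.875 − 137.75 = 25.125.
Welfare loss = ½ × 25.125 × 25.125 = $315.63 thousand.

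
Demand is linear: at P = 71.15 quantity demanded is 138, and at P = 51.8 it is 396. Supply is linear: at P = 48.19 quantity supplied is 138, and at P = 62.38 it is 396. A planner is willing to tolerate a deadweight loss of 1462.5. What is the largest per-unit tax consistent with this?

Demand slope = (51.8 − 71.15)/(396 − 138) = −0.075, so P = 81.5 − 0.075Q.
Supply slope = (62.38 − 48.19)/(396 − 138) = 0.055, so P = 40.6 + 0.055Q.
Competitive equilibrium: 81.5 − 0.075Q = 40.6 + 0.055Q → Q* = 314.6154, P* = 57.9038.
A tax t gives ΔQ = t/0.13 and wedge t, so DWL = t²/0.26.
t²/0.26 = 1462.5 → t² = 380.25 → t = 19.5.

19.5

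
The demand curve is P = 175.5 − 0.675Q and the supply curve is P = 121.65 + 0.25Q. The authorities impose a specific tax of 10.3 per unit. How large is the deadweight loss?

57.35

Competitive equilibrium: 175.5 − 0.675Q = 121.65 + 0.25Q → Q* = 58.2162, P* = 136.2041.
With the tax, the buyer price exceeds the seller price by 10.3: (175.5 − 0.675Q) − (121.65 + 0.25Q) = 10.3 → Q' = 47.0811.
ΔQ = 58.2162 − 47.0811 = 11.1351; the wedge equals the tax, 10.3.
The triangle = ½ × 11.1351 × 10.3 = 57.35.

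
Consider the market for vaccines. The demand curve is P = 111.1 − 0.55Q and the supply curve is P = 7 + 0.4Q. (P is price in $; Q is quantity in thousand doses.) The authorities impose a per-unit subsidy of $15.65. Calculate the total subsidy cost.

Competitive equilibrium: 111.1 − 0.55Q = 7 + 0.4Q → Q* = 109.5789, P* = 50.8316.
The subsidy lowers effective supply by 15.65: P = 0.4Q − 8.65.
New quantity: 111.1 − 0.55Q = 0.4Q − 8.65 → Q' = 126.0526.
Total subsidy cost = 15.65 × 126.0526 = $1972.72 thousand.

$1972.72 thousand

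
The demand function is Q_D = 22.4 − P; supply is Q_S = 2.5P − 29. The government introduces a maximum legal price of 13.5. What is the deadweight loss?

6.15

In inverse form: demand P = 22.4 − Q, supply P = 11.6 + 0.4Q.
Competitive equilibrium: 22.4 − Q = 11.6 + 0.4Q → Q* = 7.7143, P* = 14.6857.
At the ceiling P = 13.5, quantity supplied = (13.5 − 11.6)/0.4 = 4.75.
Willingness to pay at Q' = 4.75: 22.4 − 1·4.75 = 17.65.
ΔQ = 7.7143 − 4.75 = 2.9643; wedge = 17.65 − 13.5 = 4.15.
Deadweight loss = ½ × 2.9643 × 4.15 = 6.15.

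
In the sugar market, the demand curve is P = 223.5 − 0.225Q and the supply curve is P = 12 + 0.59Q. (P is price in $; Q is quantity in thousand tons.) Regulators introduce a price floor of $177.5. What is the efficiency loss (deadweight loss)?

$1235.59 thousand

Competitive equilibrium: 223.5 − 0.225Q = 12 + 0.59Q → Q* = 259.5092, P* = 165.1104.
At the floor P = 177.5, quantity demanded = (223.5 − 177.5)/0.225 = 204.4444.
Sellers' marginal cost at Q' = 204.4444: 12 + 0.59·204.4444 = 132.6222.
ΔQ = 259.5092 − 204.4444 = 55.0648; wedge = 177.5 − 132.6222 = 44.8778.
Deadweight loss = ½ × 55.0648 × 44.8778 = $1235.59 thousand.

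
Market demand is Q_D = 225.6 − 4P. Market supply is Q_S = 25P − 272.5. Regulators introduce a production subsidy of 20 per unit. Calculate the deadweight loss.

689.66

In inverse form: demand P = 56.4 − 0.25Q, supply P = 10.9 + 0.04Q.
Competitive equilibrium: 56.4 − 0.25Q = 10.9 + 0.04Q → Q* = 156.8966, P* = 17.1759.
The subsidy lowers effective supply by 20: P = 0.04Q − 9.1.
New quantity: 56.4 − 0.25Q = 0.04Q − 9.1 → Q' = 225.8621.
Overproduction ΔQ = 225.8621 − 156.8966 = 68.9655; wedge = subsidy = 20.
Deadweight loss = ½ × 68.9655 × 20 = 689.66.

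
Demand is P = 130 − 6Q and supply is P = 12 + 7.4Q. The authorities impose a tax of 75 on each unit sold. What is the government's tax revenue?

Competitive equilibrium: 130 − 6Q = 12 + 7.4Q → Q* = 8.80597, P* = 77.16418.
With the tax, the buyer price exceeds the seller price by 75: (130 − 6Q) − (12 + 7.4Q) = 75 → Q' = 3.20896.
Tax revenue = 75 × 3.20896 = 240.67.

240.67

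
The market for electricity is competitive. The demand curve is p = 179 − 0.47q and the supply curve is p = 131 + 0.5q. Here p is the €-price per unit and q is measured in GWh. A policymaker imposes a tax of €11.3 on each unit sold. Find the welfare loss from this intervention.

Competitive equilibrium: 179 − 0.47q = 131 + 0.5q → q* = 49.4845, p* = 155.7423.
With the tax, the buyer price exceeds the seller price by 11.3: (179 − 0.47q) − (131 + 0.5q) = 11.3 → q' = 37.8351.
Δq = 49.4845 − 37.8351 = 11.6494; the wedge equals the tax, 11.3.
Deadweight loss = ½ × 11.6494 × 11.3 = €65.82.

€65.82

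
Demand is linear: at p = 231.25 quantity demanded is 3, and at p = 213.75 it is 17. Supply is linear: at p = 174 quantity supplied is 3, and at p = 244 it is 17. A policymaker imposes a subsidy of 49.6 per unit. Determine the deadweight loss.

196.81

Demand slope = (213.75 − 231.25)/(17 − 3) = −1.25, so p = 235 − 1.25q.
Supply slope = (244 − 174)/(17 − 3) = 5, so p = 159 + 5q.
Competitive equilibrium: 235 − 1.25q = 159 + 5q → q* = 12.16, p* = 219.8.
The subsidy lowers effective supply by 49.6: p = 109.4 + 5q.
New quantity: 235 − 1.25q = 109.4 + 5q → q' = 20.096.
Overproduction Δq = 20.096 − 12.16 = 7.936; wedge = subsidy = 49.6.
Welfare loss = ½ × 7.936 × 49.6 = 196.81.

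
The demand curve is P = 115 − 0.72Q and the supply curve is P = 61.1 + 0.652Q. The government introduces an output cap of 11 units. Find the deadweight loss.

Competitive equilibrium: 115 − 0.72Q = 61.1 + 0.652Q → Q* = 39.2857, P* = 86.7143.
At Q = 11: demand price = 115 − 0.72·11 = 107.08; supply price = 61.1 + 0.652·11 = 68.272.
ΔQ = 39.2857 − 11 = 28.2857; wedge = 107.08 − 68.272 = 38.808.
DWL = ½ × 28.2857 × 38.808 = 548.856.

548.856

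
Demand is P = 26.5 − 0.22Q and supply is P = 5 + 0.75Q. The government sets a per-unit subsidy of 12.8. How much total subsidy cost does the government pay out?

452.62

Competitive equilibrium: 26.5 − 0.22Q = 5 + 0.75Q → Q* = 22.1649, P* = 21.6237.
The subsidy lowers effective supply by 12.8: P = 0.75Q − 7.8.
New quantity: 26.5 − 0.22Q = 0.75Q − 7.8 → Q' = 35.3608.
Total subsidy cost = 12.8 × 35.3608 = 452.62.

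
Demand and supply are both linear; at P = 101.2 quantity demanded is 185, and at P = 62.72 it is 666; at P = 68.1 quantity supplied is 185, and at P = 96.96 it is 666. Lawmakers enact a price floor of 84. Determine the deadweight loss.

32.14

Demand slope = (62.72 − 101.2)/(666 − 185) = −0.08, so P = 116 − 0.08Q.
Supply slope = (96.96 − 68.1)/(666 − 185) = 0.06, so P = 57 + 0.06Q.
Competitive equilibrium: 116 − 0.08Q = 57 + 0.06Q → Q* = 421.4286, P* = 82.2857.
At the floor P = 84, quantity demanded = (116 − 84)/0.08 = 400.
Sellers' marginal cost at Q' = 400: 57 + 0.06·400 = 81.
ΔQ = 421.4286 − 400 = 21.4286; wedge = 84 − 81 = 3.
Welfare loss = ½ × 21.4286 × 3 = 32.14.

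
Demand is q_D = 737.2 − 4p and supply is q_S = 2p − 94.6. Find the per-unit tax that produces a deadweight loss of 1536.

48

In inverse form: demand p = 184.3 − 0.25q, supply p = 47.3 + 0.5q.
Competitive equilibrium: 184.3 − 0.25q = 47.3 + 0.5q → q* = 182.6667, p* = 138.6333.
A tax t gives Δq = t/0.75 and wedge t, so DWL = t²/1.5.
t²/1.5 = 1536 → t² = 2304 → t = 48.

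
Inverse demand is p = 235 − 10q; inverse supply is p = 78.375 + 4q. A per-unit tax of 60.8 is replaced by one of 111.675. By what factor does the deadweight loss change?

Competitive equilibrium: 235 − 10q = 78.375 + 4q → q* = 11.1875, p* = 123.125.
For a per-unit tax t: Δq = t/14, so DWL = ½·t·(t/14) = t²/28.
At t = 60.8: DWL = 132.023. At t = 111.675: DWL = 445.404.
Ratio = (111.675/60.8)² = 3.374.

3.374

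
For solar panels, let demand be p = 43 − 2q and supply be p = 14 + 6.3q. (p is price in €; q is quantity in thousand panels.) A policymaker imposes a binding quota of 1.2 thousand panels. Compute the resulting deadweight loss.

Competitive equilibrium: 43 − 2q = 14 + 6.3q → q* = 3.494, p* = 36.012.
At q = 1.2: demand price = 43 − 2·1.2 = 40.6; supply price = 14 + 6.3·1.2 = 21.56.
Δq = 3.494 − 1.2 = 2.294; wedge = 40.6 − 21.56 = 19.04.
Deadweight loss = ½ × 2.294 × 19.04 = €21.84 thousand.

€21.84 thousand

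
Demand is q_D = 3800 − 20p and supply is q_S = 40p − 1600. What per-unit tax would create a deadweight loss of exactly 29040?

In inverse form: demand p = 190 − 0.05q, supply p = 40 + 0.025q.
Competitive equilibrium: 190 − 0.05q = 40 + 0.025q → q* = 2000, p* = 90.
A tax t gives Δq = t/0.075 and wedge t, so DWL = t²/0.15.
t²/0.15 = 29040 → t² = 4356 → t = 66.

66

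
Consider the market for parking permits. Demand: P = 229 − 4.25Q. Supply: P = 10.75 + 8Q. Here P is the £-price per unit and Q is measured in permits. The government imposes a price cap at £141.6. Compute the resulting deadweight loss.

Competitive equilibrium: 229 − 4.25Q = 10.75 + 8Q → Q* = 17.8163, P* = 153.2806.
At the ceiling P = 141.6, quantity supplied = (141.6 − 10.75)/8 = 16.3563.
Willingness to pay at Q' = 16.3563: 229 − 4.25·16.3563 = 159.4857.
ΔQ = 17.8163 − 16.3563 = 1.46; wedge = 159.4857 − 141.6 = 17.8857.
The triangle = ½ × 1.46 × 17.8857 = £13.06.

£13.06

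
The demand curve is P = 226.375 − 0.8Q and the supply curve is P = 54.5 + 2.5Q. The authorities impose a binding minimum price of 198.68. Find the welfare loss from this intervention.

Competitive equilibrium: 226.375 − 0.8Q = 54.5 + 2.5Q → Q* = 52.0833, P* = 184.7083.
At the floor P = 198.68, quantity demanded = (226.375 − 198.68)/0.8 = 34.6188.
Sellers' marginal cost at Q' = 34.6188: 54.5 + 2.5·34.6188 = 141.047.
ΔQ = 52.0833 − 34.6188 = 17.4645; wedge = 198.68 − 141.047 = 57.633.
DWL = ½ × 17.4645 × 57.633 = 503.27.

503.27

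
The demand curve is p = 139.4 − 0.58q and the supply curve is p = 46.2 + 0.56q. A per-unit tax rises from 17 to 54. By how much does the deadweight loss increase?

Competitive equilibrium: 139.4 − 0.58q = 46.2 + 0.56q → q* = 81.7544, p* = 91.9825.
For a per-unit tax t: Δq = t/1.14, so DWL = ½·t·(t/1.14) = t²/2.28.
At t = 17: DWL = 126.754. At t = 54: DWL = 1278.947.
Increase = 1278.947 − 126.754 = 1152.19.

1152.19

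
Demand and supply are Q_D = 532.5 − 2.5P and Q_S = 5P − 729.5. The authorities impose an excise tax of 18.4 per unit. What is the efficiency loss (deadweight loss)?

In inverse form: demand P = 213 − 0.4Q, supply P = 145.9 + 0.2Q.
Competitive equilibrium: 213 − 0.4Q = 145.9 + 0.2Q → Q* = 111.8333, P* = 168.2667.
With the tax, the buyer price exceeds the seller price by 18.4: (213 − 0.4Q) − (145.9 + 0.2Q) = 18.4 → Q' = 81.1667.
ΔQ = 111.8333 − 81.1667 = 30.6666; the wedge equals the tax, 18.4.
Welfare loss = ½ × 30.6666 × 18.4 = 282.13.

282.13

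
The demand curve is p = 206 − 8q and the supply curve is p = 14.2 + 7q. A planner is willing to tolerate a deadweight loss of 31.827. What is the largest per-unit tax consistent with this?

Competitive equilibrium: 206 − 8q = 14.2 + 7q → q* = 12.7867, p* = 103.7067.
A tax t gives Δq = t/15 and wedge t, so DWL = t²/30.
t²/30 = 31.827 → t² = 954.81 → t = 30.9.

30.9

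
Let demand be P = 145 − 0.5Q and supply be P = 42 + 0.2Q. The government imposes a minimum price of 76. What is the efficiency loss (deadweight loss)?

29.26

Competitive equilibrium: 145 − 0.5Q = 42 + 0.2Q → Q* = 147.1429, P* = 71.4286.
At the floor P = 76, quantity demanded = (145 − 76)/0.5 = 138.
Sellers' marginal cost at Q' = 138: 42 + 0.2·138 = 69.6.
ΔQ = 147.1429 − 138 = 9.1429; wedge = 76 − 69.6 = 6.4.
The triangle = ½ × 9.1429 × 6.4 = 29.26.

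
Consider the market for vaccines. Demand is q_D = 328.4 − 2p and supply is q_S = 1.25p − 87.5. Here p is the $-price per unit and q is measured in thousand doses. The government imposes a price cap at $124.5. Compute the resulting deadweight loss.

$12.22 thousand

In inverse form: demand p = 164.2 − 0.5q, supply p = 70 + 0.8q.
Competitive equilibrium: 164.2 − 0.5q = 70 + 0.8q → q* = 72.4615, p* = 127.9692.
At the ceiling p = 124.5, quantity supplied = (124.5 − 70)/0.8 = 68.125.
Willingness to pay at q' = 68.125: 164.2 − 0.5·68.125 = 130.1375.
Δq = 72.4615 − 68.125 = 4.3365; wedge = 130.1375 − 124.5 = 5.6375.
DWL = ½ × 4.3365 × 5.6375 = $12.22 thousand.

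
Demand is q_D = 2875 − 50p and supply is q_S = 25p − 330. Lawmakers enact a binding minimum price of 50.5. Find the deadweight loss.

4524.08

In inverse form: demand p = 57.5 − 0.02q, supply p = 13.2 + 0.04q.
Competitive equilibrium: 57.5 − 0.02q = 13.2 + 0.04q → q* = 738.3333, p* = 42.7333.
At the floor p = 50.5, quantity demanded = (57.5 − 50.5)/0.02 = 350.
Sellers' marginal cost at q' = 350: 13.2 + 0.04·350 = 27.2.
Δq = 738.3333 − 350 = 388.3333; wedge = 50.5 − 27.2 = 23.3.
Welfare loss = ½ × 388.3333 × 23.3 = 4524.08.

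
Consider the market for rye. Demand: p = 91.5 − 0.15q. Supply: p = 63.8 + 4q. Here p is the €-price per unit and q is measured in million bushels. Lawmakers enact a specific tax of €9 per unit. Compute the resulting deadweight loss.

€9.76 million

Competitive equilibrium: 91.5 − 0.15q = 63.8 + 4q → q* = 6.6747, p* = 90.4988.
With the tax, the buyer price exceeds the seller price by 9: (91.5 − 0.15q) − (63.8 + 4q) = 9 → q' = 4.506.
Δq = 6.6747 − 4.506 = 2.1687; the wedge equals the tax, 9.
DWL = ½ × 2.1687 × 9 = €9.76 million.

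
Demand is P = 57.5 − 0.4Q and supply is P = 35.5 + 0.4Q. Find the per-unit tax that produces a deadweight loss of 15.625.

5

Competitive equilibrium: 57.5 − 0.4Q = 35.5 + 0.4Q → Q* = 27.5, P* = 46.5.
A tax t gives ΔQ = t/0.8 and wedge t, so DWL = t²/1.6.
t²/1.6 = 15.625 → t² = 25 → t = 5.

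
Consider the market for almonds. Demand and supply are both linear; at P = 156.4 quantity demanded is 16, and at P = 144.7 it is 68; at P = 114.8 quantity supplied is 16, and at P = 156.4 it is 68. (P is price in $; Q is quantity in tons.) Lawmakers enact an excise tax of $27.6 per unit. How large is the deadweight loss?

$371.59

Demand slope = (144.7 − 156.4)/(68 − 16) = −0.225, so P = 160 − 0.225Q.
Supply slope = (156.4 − 114.8)/(68 − 16) = 0.8, so P = 102 + 0.8Q.
Competitive equilibrium: 160 − 0.225Q = 102 + 0.8Q → Q* = 56.5854, P* = 147.2683.
With the tax, the buyer price exceeds the seller price by 27.6: (160 − 0.225Q) − (102 + 0.8Q) = 27.6 → Q' = 29.6585.
ΔQ = 56.5854 − 29.6585 = 26.9269; the wedge equals the tax, 27.6.
DWL = ½ × 26.9269 × 27.6 = $371.59.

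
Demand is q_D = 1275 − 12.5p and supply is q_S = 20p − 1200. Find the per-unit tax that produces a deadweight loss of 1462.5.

19.5

In inverse form: demand p = 102 − 0.08q, supply p = 60 + 0.05q.
Competitive equilibrium: 102 − 0.08q = 60 + 0.05q → q* = 323.0769, p* = 76.1538.
A tax t gives Δq = t/0.13 and wedge t, so DWL = t²/0.26.
t²/0.26 = 1462.5 → t² = 380.25 → t = 19.5.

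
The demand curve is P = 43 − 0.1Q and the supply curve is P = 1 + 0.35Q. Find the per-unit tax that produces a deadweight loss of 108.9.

9.9

Competitive equilibrium: 43 − 0.1Q = 1 + 0.35Q → Q* = 93.3333, P* = 33.6667.
A tax t gives ΔQ = t/0.45 and wedge t, so DWL = t²/0.9.
t²/0.9 = 108.9 → t² = 98.01 → t = 9.9.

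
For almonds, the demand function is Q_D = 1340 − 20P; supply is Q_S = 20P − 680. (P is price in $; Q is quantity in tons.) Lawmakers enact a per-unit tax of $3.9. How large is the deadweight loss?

In inverse form: demand P = 67 − 0.05Q, supply P = 34 + 0.05Q.
Competitive equilibrium: 67 − 0.05Q = 34 + 0.05Q → Q* = 330, P* = 50.5.
With the tax, the buyer price exceeds the seller price by 3.9: (67 − 0.05Q) − (34 + 0.05Q) = 3.9 → Q' = 291.
ΔQ = 330 − 291 = 39; the wedge equals the tax, 3.9.
Welfare loss = ½ × 39 × 3.9 = $76.05.

$76.05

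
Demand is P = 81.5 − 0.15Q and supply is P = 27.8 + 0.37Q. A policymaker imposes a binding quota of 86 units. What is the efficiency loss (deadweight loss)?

Competitive equilibrium: 81.5 − 0.15Q = 27.8 + 0.37Q → Q* = 103.2692, P* = 66.0096.
At Q = 86: demand price = 81.5 − 0.15·86 = 68.6; supply price = 27.8 + 0.37·86 = 59.62.
ΔQ = 103.2692 − 86 = 17.2692; wedge = 68.6 − 59.62 = 8.98.
Deadweight loss = ½ × 17.2692 × 8.98 = 77.54.

77.54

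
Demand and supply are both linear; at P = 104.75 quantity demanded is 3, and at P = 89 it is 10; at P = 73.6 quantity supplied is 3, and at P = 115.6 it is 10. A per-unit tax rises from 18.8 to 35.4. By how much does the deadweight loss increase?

54.53

Demand slope = (89 − 104.75)/(10 − 3) = −2.25, so P = 111.5 − 2.25Q.
Supply slope = (115.6 − 73.6)/(10 − 3) = 6, so P = 55.6 + 6Q.
Competitive equilibrium: 111.5 − 2.25Q = 55.6 + 6Q → Q* = 6.7758, P* = 96.2545.
For a per-unit tax t: ΔQ = t/8.25, so DWL = ½·t·(t/8.25) = t²/16.5.
At t = 18.8: DWL = 21.421. At t = 35.4: DWL = 75.949.
Increase = 75.949 − 21.421 = 54.53.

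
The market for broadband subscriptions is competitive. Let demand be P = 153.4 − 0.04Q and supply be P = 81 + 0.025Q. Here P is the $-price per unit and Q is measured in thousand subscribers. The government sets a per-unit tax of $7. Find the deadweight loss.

Competitive equilibrium: 153.4 − 0.04Q = 81 + 0.025Q → Q* = 1113.8462, P* = 108.8462.
With the tax, the buyer price exceeds the seller price by 7: (153.4 − 0.04Q) − (81 + 0.025Q) = 7 → Q' = 1006.1538.
ΔQ = 1113.8462 − 1006.1538 = 107.6924; the wedge equals the tax, 7.
Welfare loss = ½ × 107.6924 × 7 = $376.92 thousand.

$376.92 thousand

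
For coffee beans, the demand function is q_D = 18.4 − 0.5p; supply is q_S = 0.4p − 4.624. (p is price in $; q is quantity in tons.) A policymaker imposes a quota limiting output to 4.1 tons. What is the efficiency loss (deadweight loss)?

In inverse form: demand p = 36.8 − 2q, supply p = 11.56 + 2.5q.
Competitive equilibrium: 36.8 − 2q = 11.56 + 2.5q → q* = 5.6089, p* = 25.5822.
At q = 4.1: demand price = 36.8 − 2·4.1 = 28.6; supply price = 11.56 + 2.5·4.1 = 21.81.
Δq = 5.6089 − 4.1 = 1.5089; wedge = 28.6 − 21.81 = 6.79.
The triangle = ½ × 1.5089 × 6.79 = $5.12.

$5.12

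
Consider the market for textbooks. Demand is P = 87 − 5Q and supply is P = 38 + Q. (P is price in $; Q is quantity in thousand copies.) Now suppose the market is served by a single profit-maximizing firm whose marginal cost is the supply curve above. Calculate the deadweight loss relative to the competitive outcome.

$41.34 thousand

Competitive equilibrium: 87 − 5Q = 38 + Q → Q* = 8.1667, P* = 46.1667.
Marginal revenue: MR = 87 − 10Q. Set MR = MC: 87 − 10Q = 38 + Q → Q_m = 4.4545.
Price P_m = 87 − 5·4.4545 = 64.7275; MC(Q_m) = 38 + 1·4.4545 = 42.4545.
Competitive Q* = 8.1667, so ΔQ = 3.7122; wedge = 64.7275 − 42.4545 = 22.273.
The triangle = ½ × 3.7122 × 22.273 = $41.34 thousand.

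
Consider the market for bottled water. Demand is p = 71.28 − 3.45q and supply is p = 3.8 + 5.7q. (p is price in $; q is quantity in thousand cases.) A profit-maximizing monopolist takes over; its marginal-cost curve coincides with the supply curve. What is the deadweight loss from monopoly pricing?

$18.66 thousand

Competitive equilibrium: 71.28 − 3.45q = 3.8 + 5.7q → q* = 7.374863, p* = 45.836721.
Marginal revenue: MR = 71.28 − 6.9q. Set MR = MC: 71.28 − 6.9q = 3.8 + 5.7q → q_m = 5.355556.
Price p_m = 71.28 − 3.45·5.355556 = 52.803332; MC(q_m) = 3.8 + 5.7·5.355556 = 34.326669.
Competitive q* = 7.374863, so Δq = 2.019307; wedge = 52.803332 − 34.326669 = 18.476663.
The triangle = ½ × 2.019307 × 18.476663 = $18.66 thousand.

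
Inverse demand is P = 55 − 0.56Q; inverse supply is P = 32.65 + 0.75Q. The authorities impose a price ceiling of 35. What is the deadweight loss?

Competitive equilibrium: 55 − 0.56Q = 32.65 + 0.75Q → Q* = 17.0611, P* = 45.4458.
At the ceiling P = 35, quantity supplied = (35 − 32.65)/0.75 = 3.1333.
Willingness to pay at Q' = 3.1333: 55 − 0.56·3.1333 = 53.2454.
ΔQ = 17.0611 − 3.1333 = 13.9278; wedge = 53.2454 − 35 = 18.2454.
The triangle = ½ × 13.9278 × 18.2454 = 127.06.

127.06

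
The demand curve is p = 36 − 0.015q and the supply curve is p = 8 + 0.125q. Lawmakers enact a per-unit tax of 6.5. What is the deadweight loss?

Competitive equilibrium: 36 − 0.015q = 8 + 0.125q → q* = 200, p* = 33.
With the tax, the buyer price exceeds the seller price by 6.5: (36 − 0.015q) − (8 + 0.125q) = 6.5 → q' = 153.5714.
Δq = 200 − 153.5714 = 46.4286; the wedge equals the tax, 6.5.
Deadweight loss = ½ × 46.4286 × 6.5 = 150.89.

150.89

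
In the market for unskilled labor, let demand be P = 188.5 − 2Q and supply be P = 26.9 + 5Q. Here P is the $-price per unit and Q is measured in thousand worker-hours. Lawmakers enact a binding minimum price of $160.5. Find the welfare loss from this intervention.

$288.93 thousand

Competitive equilibrium: 188.5 − 2Q = 26.9 + 5Q → Q* = 23.0857, P* = 142.3286.
At the floor P = 160.5, quantity demanded = (188.5 − 160.5)/2 = 14.
Sellers' marginal cost at Q' = 14: 26.9 + 5·14 = 96.9.
ΔQ = 23.0857 − 14 = 9.0857; wedge = 160.5 − 96.9 = 63.6.
The triangle = ½ × 9.0857 × 63.6 = $288.93 thousand.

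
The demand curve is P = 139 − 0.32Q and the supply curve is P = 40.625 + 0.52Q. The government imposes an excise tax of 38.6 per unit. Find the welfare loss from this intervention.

886.88

Competitive equilibrium: 139 − 0.32Q = 40.625 + 0.52Q → Q* = 117.1131, P* = 101.5238.
With the tax, the buyer price exceeds the seller price by 38.6: (139 − 0.32Q) − (40.625 + 0.52Q) = 38.6 → Q' = 71.1607.
ΔQ = 117.1131 − 71.1607 = 45.9524; the wedge equals the tax, 38.6.
DWL = ½ × 45.9524 × 38.6 = 886.88.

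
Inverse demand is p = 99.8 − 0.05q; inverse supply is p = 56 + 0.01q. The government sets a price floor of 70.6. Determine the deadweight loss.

639.48

Competitive equilibrium: 99.8 − 0.05q = 56 + 0.01q → q* = 730, p* = 63.3.
At the floor p = 70.6, quantity demanded = (99.8 − 70.6)/0.05 = 584.
Sellers' marginal cost at q' = 584: 56 + 0.01·584 = 61.84.
Δq = 730 − 584 = 146; wedge = 70.6 − 61.84 = 8.76.
The triangle = ½ × 146 × 8.76 = 639.48.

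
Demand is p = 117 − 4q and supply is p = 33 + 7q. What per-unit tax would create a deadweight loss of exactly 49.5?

33

Competitive equilibrium: 117 − 4q = 33 + 7q → q* = 7.6364, p* = 86.4545.
A tax t gives Δq = t/11 and wedge t, so DWL = t²/22.
t²/22 = 49.5 → t² = 1089 → t = 33.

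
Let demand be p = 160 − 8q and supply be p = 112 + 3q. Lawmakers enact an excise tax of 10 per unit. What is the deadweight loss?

4.55

Competitive equilibrium: 160 − 8q = 112 + 3q → q* = 4.3636, p* = 125.0909.
With the tax, the buyer price exceeds the seller price by 10: (160 − 8q) − (112 + 3q) = 10 → q' = 3.4545.
Δq = 4.3636 − 3.4545 = 0.9091; the wedge equals the tax, 10.
The triangle = ½ × 0.9091 × 10 = 4.55.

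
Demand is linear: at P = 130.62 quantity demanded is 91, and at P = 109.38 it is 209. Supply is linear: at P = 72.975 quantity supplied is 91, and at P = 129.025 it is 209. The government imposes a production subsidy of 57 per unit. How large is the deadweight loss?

2480.15

Demand slope = (109.38 − 130.62)/(209 − 91) = −0.18, so P = 147 − 0.18Q.
Supply slope = (129.025 − 72.975)/(209 − 91) = 0.475, so P = 29.75 + 0.475Q.
Competitive equilibrium: 147 − 0.18Q = 29.75 + 0.475Q → Q* = 179.0076, P* = 114.7786.
The subsidy lowers effective supply by 57: P = 0.475Q − 27.25.
New quantity: 147 − 0.18Q = 0.475Q − 27.25 → Q' = 266.0305.
Overproduction ΔQ = 266.0305 − 179.0076 = 87.0229; wedge = subsidy = 57.
Deadweight loss = ½ × 87.0229 × 57 = 2480.15.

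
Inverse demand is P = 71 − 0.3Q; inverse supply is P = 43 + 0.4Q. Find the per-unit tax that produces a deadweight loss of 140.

14

Competitive equilibrium: 71 − 0.3Q = 43 + 0.4Q → Q* = 40, P* = 59.
A tax t gives ΔQ = t/0.7 and wedge t, so DWL = t²/1.4.
t²/1.4 = 140 → t² = 196 → t = 14.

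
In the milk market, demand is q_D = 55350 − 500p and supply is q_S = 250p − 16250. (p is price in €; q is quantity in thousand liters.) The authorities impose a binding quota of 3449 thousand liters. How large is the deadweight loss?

In inverse form: demand p = 110.7 − 0.002q, supply p = 65 + 0.004q.
Competitive equilibrium: 110.7 − 0.002q = 65 + 0.004q → q* = 7616.6667, p* = 95.4667.
At q = 3449: demand price = 110.7 − 0.002·3449 = 103.802; supply price = 65 + 0.004·3449 = 78.796.
Δq = 7616.6667 − 3449 = 4167.6667; wedge = 103.802 − 78.796 = 25.006.
Welfare loss = ½ × 4167.6667 × 25.006 = €52108.34 thousand.

€52108.34 thousand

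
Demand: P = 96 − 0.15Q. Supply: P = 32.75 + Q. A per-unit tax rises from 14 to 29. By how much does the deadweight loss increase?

Competitive equilibrium: 96 − 0.15Q = 32.75 + Q → Q* = 55, P* = 87.75.
For a per-unit tax t: ΔQ = t/1.15, so DWL = ½·t·(t/1.15) = t²/2.3.
At t = 14: DWL = 85.2174. At t = 29: DWL = 365.6522.
Increase = 365.6522 − 85.2174 = 280.43.

280.43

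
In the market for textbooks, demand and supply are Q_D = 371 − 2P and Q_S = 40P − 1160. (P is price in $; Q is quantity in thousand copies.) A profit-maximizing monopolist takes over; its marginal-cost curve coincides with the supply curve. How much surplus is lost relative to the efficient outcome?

$5550.49 thousand

In inverse form: demand P = 185.5 − 0.5Q, supply P = 29 + 0.025Q.
Competitive equilibrium: 185.5 − 0.5Q = 29 + 0.025Q → Q* = 298.09524, P* = 36.45238.
Marginal revenue: MR = 185.5 − Q. Set MR = MC: 185.5 − Q = 29 + 0.025Q → Q_m = 152.68293.
Price P_m = 185.5 − 0.5·152.68293 = 109.15854; MC(Q_m) = 29 + 0.025·152.68293 = 32.81707.
Competitive Q* = 298.09524, so ΔQ = 145.41231; wedge = 109.15854 − 32.81707 = 76.34147.
Deadweight loss = ½ × 145.41231 × 76.34147 = $5550.49 thousand.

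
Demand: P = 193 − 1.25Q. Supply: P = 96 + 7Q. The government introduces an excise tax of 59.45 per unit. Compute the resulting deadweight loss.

214.20

Competitive equilibrium: 193 − 1.25Q = 96 + 7Q → Q* = 11.7576, P* = 178.303.
With the tax, the buyer price exceeds the seller price by 59.45: (193 − 1.25Q) − (96 + 7Q) = 59.45 → Q' = 4.5515.
ΔQ = 11.7576 − 4.5515 = 7.2061; the wedge equals the tax, 59.45.
Deadweight loss = ½ × 7.2061 × 59.45 = 214.20.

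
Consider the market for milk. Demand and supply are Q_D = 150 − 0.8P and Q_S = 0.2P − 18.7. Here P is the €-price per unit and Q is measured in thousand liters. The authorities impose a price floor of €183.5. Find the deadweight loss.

€438.08 thousand

In inverse form: demand P = 187.5 − 1.25Q, supply P = 93.5 + 5Q.
Competitive equilibrium: 187.5 − 1.25Q = 93.5 + 5Q → Q* = 15.04, P* = 168.7.
At the floor P = 183.5, quantity demanded = (187.5 − 183.5)/1.25 = 3.2.
Sellers' marginal cost at Q' = 3.2: 93.5 + 5·3.2 = 109.5.
ΔQ = 15.04 − 3.2 = 11.84; wedge = 183.5 − 109.5 = 74.
The triangle = ½ × 11.84 × 74 = €438.08 thousand.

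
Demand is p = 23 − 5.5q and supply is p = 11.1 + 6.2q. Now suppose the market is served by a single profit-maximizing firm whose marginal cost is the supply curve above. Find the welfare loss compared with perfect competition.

0.62

Competitive equilibrium: 23 − 5.5q = 11.1 + 6.2q → q* = 1.0171, p* = 17.406.
Marginal revenue: MR = 23 − 11q. Set MR = MC: 23 − 11q = 11.1 + 6.2q → q_m = 0.6919.
Price p_m = 23 − 5.5·0.6919 = 19.1946; MC(q_m) = 11.1 + 6.2·0.6919 = 15.3898.
Competitive q* = 1.0171, so Δq = 0.3252; wedge = 19.1946 − 15.3898 = 3.8048.
Welfare loss = ½ × 0.3252 × 3.8048 = 0.62.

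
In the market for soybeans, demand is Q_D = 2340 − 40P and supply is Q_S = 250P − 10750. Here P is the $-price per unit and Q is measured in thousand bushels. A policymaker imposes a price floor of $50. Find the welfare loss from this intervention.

In inverse form: demand P = 58.5 − 0.025Q, supply P = 43 + 0.004Q.
Competitive equilibrium: 58.5 − 0.025Q = 43 + 0.004Q → Q* = 534.4828, P* = 45.1379.
At the floor P = 50, quantity demanded = (58.5 − 50)/0.025 = 340.
Sellers' marginal cost at Q' = 340: 43 + 0.004·340 = 44.36.
ΔQ = 534.4828 − 340 = 194.4828; wedge = 50 − 44.36 = 5.64.
DWL = ½ × 194.4828 × 5.64 = $548.44 thousand.

$548.44 thousand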